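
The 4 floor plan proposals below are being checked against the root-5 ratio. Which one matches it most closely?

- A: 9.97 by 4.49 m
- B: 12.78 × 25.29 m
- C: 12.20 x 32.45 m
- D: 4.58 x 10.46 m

Ratios (long/short): A ≈ 2.220; B ≈ 1.979; C ≈ 2.660; D ≈ 2.284.
root-5 ≈ 2.236; option A is nearest (Δ 0.016).

A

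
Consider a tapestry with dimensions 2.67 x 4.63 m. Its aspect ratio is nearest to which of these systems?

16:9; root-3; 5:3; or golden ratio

Ratio = 4.63 / 2.67 ≈ 1.734.
Distances: 16:9 1.778 (Δ 0.044); root-3 1.732 (Δ 0.002); 5:3 1.667 (Δ 0.067); golden ratio 1.618 (Δ 0.116).

root-3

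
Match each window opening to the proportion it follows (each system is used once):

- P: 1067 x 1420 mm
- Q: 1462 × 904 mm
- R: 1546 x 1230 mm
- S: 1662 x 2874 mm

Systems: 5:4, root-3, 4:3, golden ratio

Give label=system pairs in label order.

P=4:3, Q=golden ratio, R=5:4, S=root-3

Ratios: P ≈ 1.331; Q ≈ 1.617; R ≈ 1.257; S ≈ 1.729.
Targets: 5:4 ≈ 1.250; root-3 ≈ 1.732; 4:3 ≈ 1.333; golden ratio ≈ 1.618.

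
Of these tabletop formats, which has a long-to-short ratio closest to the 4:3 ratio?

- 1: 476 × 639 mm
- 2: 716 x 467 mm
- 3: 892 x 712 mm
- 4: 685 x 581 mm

1

Target 4:3 ≈ 1.333.
1: 1.342 (Δ0.009)  2: 1.533 (Δ0.200)  3: 1.253 (Δ0.080)  4: 1.179 (Δ0.154)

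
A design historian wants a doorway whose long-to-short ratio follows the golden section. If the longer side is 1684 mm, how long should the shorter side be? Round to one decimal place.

1040.8 mm

golden ratio ≈ 1.61803.
Shorter side = 1684 ÷ 1.61803 ≈ 1040.772 → 1040.8 mm.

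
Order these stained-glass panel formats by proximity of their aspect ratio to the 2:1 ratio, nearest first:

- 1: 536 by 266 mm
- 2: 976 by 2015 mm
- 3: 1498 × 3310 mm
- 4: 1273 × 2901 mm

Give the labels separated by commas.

Ratios: 1 = 536 / 266 ≈ 2.015; 2 = 2015 / 976 ≈ 2.065; 3 = 3310 / 1498 ≈ 2.210; 4 = 2901 / 1273 ≈ 2.279.
|Δ from 2.000|: 1 0.015; 2 0.065; 3 0.210; 4 0.279.

1, 2, 3, 4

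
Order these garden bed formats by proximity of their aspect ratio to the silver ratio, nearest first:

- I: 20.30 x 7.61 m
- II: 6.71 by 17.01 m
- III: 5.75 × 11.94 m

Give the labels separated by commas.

II, I, III

I: 20.30/7.61 ≈ 2.668 → |2.668 − 2.414| = 0.254
II: 17.01/6.71 ≈ 2.535 → |2.535 − 2.414| = 0.121
III: 11.94/5.75 ≈ 2.077 → |2.077 − 2.414| = 0.337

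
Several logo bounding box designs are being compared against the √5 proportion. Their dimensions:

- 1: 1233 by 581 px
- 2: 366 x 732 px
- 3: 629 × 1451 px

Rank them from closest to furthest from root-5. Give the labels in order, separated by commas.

3, 1, 2

Ratios: 1 = 1233 / 581 ≈ 2.122; 2 = 732 / 366 ≈ 2.000; 3 = 1451 / 629 ≈ 2.307.
|Δ from 2.236|: 1 0.114; 2 0.236; 3 0.071.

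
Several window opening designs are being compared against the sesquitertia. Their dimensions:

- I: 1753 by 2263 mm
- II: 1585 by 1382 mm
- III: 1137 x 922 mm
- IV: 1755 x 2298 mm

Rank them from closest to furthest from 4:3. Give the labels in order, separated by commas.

IV, I, III, II

Ratios: I = 2263 / 1753 ≈ 1.291; II = 1585 / 1382 ≈ 1.147; III = 1137 / 922 ≈ 1.233; IV = 2298 / 1755 ≈ 1.309.
|Δ from 1.333|: I 0.042; II 0.186; III 0.100; IV 0.024.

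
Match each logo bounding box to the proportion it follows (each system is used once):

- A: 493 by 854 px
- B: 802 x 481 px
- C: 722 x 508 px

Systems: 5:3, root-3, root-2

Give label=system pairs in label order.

A=root-3, B=5:3, C=root-2

A = 854/493 ≈ 1.732 → root-3 (1.732)
B = 802/481 ≈ 1.667 → 5:3 (1.667)
C = 722/508 ≈ 1.421 → root-2 (1.414)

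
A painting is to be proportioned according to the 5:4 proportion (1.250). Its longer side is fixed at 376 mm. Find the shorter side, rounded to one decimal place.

300.8 mm

5:4 = 1.25000.
Shorter side = 376 ÷ 1.25000 ≈ 300.800 → 300.8 mm.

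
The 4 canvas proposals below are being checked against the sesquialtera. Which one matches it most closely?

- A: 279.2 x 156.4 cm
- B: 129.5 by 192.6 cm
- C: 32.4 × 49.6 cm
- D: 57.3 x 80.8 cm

B

Target 3:2 ≈ 1.500.
A: 1.785 (Δ0.285)  B: 1.487 (Δ0.013)  C: 1.531 (Δ0.031)  D: 1.410 (Δ0.090)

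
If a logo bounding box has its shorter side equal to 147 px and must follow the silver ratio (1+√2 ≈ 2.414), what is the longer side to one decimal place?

silver ratio ≈ 2.41421.
Longer side = 147 × 2.41421 ≈ 354.889 → 354.9 px.

354.9 px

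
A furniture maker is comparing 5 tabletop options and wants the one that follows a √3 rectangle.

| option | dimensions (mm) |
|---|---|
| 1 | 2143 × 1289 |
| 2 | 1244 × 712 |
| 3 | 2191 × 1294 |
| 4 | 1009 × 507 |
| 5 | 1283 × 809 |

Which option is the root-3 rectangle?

2

Target root-3 ≈ 1.732.
1: 1.663 (Δ0.069)  2: 1.747 (Δ0.015)  3: 1.693 (Δ0.039)  4: 1.990 (Δ0.258)  5: 1.586 (Δ0.146)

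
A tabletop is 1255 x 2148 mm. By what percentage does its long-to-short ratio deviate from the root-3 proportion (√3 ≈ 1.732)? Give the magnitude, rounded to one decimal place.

Ratio = 2148 / 1255 ≈ 1.7116.
Ideal root-3 ≈ 1.7321. |1.7116 − 1.7321| / 1.7321 ≈ 1.18% → 1.2%.

1.2%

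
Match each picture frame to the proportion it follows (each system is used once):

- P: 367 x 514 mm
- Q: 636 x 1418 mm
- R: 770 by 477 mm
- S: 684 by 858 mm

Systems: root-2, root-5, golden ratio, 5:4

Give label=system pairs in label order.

P=root-2, Q=root-5, R=golden ratio, S=5:4

Ratios: P ≈ 1.401; Q ≈ 2.230; R ≈ 1.614; S ≈ 1.254.
Targets: root-2 ≈ 1.414; root-5 ≈ 2.236; golden ratio ≈ 1.618; 5:4 ≈ 1.250.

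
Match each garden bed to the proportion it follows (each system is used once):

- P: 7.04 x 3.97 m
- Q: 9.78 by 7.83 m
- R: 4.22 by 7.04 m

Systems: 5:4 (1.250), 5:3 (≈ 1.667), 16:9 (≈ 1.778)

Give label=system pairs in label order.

P = 7.04/3.97 ≈ 1.773 → 16:9 (1.778)
Q = 9.78/7.83 ≈ 1.249 → 5:4 (1.250)
R = 7.04/4.22 ≈ 1.668 → 5:3 (1.667)

P=16:9, Q=5:4, R=5:3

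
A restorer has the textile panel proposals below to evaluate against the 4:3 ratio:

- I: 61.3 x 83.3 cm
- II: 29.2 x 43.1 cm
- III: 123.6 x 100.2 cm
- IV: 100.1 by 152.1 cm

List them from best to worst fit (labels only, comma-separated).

I: 83.3/61.3 ≈ 1.359 → |1.359 − 1.333| = 0.026
II: 43.1/29.2 ≈ 1.476 → |1.476 − 1.333| = 0.143
III: 123.6/100.2 ≈ 1.234 → |1.234 − 1.333| = 0.099
IV: 152.1/100.1 ≈ 1.519 → |1.519 − 1.333| = 0.186

I, III, II, IV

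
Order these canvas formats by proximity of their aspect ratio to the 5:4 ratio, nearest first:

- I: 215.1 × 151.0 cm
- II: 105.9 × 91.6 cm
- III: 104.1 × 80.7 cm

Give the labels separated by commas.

III, II, I

Ratios: I = 215.1 / 151.0 ≈ 1.425; II = 105.9 / 91.6 ≈ 1.156; III = 104.1 / 80.7 ≈ 1.290.
|Δ from 1.250|: I 0.175; II 0.094; III 0.040.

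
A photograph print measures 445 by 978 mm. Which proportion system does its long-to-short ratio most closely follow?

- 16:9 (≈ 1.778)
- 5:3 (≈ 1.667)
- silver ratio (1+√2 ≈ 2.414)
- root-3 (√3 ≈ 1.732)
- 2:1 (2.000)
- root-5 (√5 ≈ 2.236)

Ratio = 978 / 445 ≈ 2.198.
Distances: 16:9 1.778 (Δ 0.420); 5:3 1.667 (Δ 0.531); silver ratio 2.414 (Δ 0.216); root-3 1.732 (Δ 0.466); 2:1 2.000 (Δ 0.198); root-5 2.236 (Δ 0.038).

root-5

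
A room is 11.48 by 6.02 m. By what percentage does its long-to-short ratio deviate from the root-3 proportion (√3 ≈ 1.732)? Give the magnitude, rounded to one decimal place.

10.1%

Ratio = 11.48 / 6.02 ≈ 1.9070.
Ideal root-3 ≈ 1.7321. |1.9070 − 1.7321| / 1.7321 ≈ 10.10% → 10.1%.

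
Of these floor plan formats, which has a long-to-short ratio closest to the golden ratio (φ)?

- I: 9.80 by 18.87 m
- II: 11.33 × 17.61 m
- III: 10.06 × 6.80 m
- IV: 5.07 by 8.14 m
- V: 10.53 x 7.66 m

Target golden ratio ≈ 1.618.
I: 1.926 (Δ0.308)  II: 1.554 (Δ0.064)  III: 1.479 (Δ0.139)  IV: 1.606 (Δ0.012)  V: 1.375 (Δ0.243)

IV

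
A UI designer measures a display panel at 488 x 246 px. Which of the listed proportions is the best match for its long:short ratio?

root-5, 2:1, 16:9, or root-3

2:1

488/246 ≈ 1.984. Nearest candidates are 2:1 (2.000, off by 0.016) and 16:9 (1.778, off by 0.206).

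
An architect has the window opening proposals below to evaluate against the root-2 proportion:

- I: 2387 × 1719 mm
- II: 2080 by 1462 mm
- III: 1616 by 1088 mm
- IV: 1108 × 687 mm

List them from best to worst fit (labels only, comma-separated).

Ratios: I = 2387 / 1719 ≈ 1.389; II = 2080 / 1462 ≈ 1.423; III = 1616 / 1088 ≈ 1.485; IV = 1108 / 687 ≈ 1.613.
|Δ from 1.414|: I 0.025; II 0.009; III 0.071; IV 0.199.

II, I, III, IV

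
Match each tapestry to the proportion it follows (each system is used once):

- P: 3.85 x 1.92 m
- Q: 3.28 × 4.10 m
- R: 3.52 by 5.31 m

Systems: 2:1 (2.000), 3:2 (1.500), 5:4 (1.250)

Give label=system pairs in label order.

Ratios: P ≈ 2.005; Q ≈ 1.250; R ≈ 1.509.
Targets: 2:1 ≈ 2.000; 3:2 ≈ 1.500; 5:4 ≈ 1.250.

P=2:1, Q=5:4, R=3:2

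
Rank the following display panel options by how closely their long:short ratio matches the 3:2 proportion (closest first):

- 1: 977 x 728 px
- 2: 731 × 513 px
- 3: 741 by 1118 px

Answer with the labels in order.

Ratios: 1 = 977 / 728 ≈ 1.342; 2 = 731 / 513 ≈ 1.425; 3 = 1118 / 741 ≈ 1.509.
|Δ from 1.500|: 1 0.158; 2 0.075; 3 0.009.

3, 2, 1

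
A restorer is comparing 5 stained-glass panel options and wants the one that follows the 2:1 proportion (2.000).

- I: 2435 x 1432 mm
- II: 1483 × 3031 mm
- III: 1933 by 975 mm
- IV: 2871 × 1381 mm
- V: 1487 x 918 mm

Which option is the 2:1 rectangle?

III

Target 2:1 ≈ 2.000.
I: 1.700 (Δ0.300)  II: 2.044 (Δ0.044)  III: 1.983 (Δ0.017)  IV: 2.079 (Δ0.079)  V: 1.620 (Δ0.380)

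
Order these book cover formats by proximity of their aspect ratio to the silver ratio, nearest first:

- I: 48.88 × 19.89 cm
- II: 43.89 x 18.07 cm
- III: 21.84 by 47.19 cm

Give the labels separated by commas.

Ratios: I = 48.88 / 19.89 ≈ 2.458; II = 43.89 / 18.07 ≈ 2.429; III = 47.19 / 21.84 ≈ 2.161.
|Δ from 2.414|: I 0.044; II 0.015; III 0.253.

II, I, III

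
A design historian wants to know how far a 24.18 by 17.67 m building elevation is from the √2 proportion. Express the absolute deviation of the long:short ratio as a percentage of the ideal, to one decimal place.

3.2%

Ratio = 24.18 / 17.67 ≈ 1.3684.
Ideal root-2 ≈ 1.4142. |1.3684 − 1.4142| / 1.4142 ≈ 3.24% → 3.2%.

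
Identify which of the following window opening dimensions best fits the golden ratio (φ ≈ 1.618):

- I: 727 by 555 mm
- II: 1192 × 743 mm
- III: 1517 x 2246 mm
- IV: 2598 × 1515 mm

II

Ratios (long/short): I ≈ 1.310; II ≈ 1.604; III ≈ 1.481; IV ≈ 1.715.
golden ratio ≈ 1.618; option II is nearest (Δ 0.014).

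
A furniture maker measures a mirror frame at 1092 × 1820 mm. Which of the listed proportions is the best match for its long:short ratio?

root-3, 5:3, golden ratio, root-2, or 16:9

5:3

1820/1092 ≈ 1.667. Nearest candidates are 5:3 (1.667, off by 0.000) and golden ratio (1.618, off by 0.049).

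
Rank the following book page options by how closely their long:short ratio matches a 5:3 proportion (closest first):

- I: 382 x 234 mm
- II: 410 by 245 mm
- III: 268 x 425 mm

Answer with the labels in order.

I: 382/234 ≈ 1.632 → |1.632 − 1.667| = 0.035
II: 410/245 ≈ 1.673 → |1.673 − 1.667| = 0.006
III: 425/268 ≈ 1.586 → |1.586 − 1.667| = 0.081

II, I, III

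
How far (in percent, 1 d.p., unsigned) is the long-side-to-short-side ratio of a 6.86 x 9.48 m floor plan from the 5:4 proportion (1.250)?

10.6%

Ratio = 9.48 / 6.86 ≈ 1.3819.
Ideal 5:4 = 1.2500. |1.3819 − 1.2500| / 1.2500 ≈ 10.55% → 10.6%.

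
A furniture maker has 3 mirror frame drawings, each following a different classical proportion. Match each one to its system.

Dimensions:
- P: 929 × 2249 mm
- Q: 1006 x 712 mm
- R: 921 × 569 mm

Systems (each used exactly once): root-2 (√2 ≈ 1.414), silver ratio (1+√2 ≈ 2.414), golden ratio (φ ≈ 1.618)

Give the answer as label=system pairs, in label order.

Ratios: P ≈ 2.421; Q ≈ 1.413; R ≈ 1.619.
Targets: root-2 ≈ 1.414; silver ratio ≈ 2.414; golden ratio ≈ 1.618.

P=silver ratio, Q=root-2, R=golden ratio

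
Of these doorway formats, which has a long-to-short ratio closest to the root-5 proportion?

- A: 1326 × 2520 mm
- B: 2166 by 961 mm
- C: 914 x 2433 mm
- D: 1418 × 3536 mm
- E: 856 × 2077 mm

B

Target root-5 ≈ 2.236.
A: 1.900 (Δ0.336)  B: 2.254 (Δ0.018)  C: 2.662 (Δ0.426)  D: 2.494 (Δ0.258)  E: 2.426 (Δ0.190)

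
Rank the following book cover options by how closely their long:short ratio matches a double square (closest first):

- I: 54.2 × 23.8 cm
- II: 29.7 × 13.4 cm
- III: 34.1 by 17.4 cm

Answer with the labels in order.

Ratios: I = 54.2 / 23.8 ≈ 2.277; II = 29.7 / 13.4 ≈ 2.216; III = 34.1 / 17.4 ≈ 1.960.
|Δ from 2.000|: I 0.277; II 0.216; III 0.040.

III, II, I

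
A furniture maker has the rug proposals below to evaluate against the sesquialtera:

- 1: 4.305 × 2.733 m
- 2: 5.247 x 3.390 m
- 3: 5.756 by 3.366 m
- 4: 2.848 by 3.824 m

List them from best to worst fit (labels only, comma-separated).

2, 1, 4, 3

Ratios: 1 = 4.305 / 2.733 ≈ 1.575; 2 = 5.247 / 3.390 ≈ 1.548; 3 = 5.756 / 3.366 ≈ 1.710; 4 = 3.824 / 2.848 ≈ 1.343.
|Δ from 1.500|: 1 0.075; 2 0.048; 3 0.210; 4 0.157.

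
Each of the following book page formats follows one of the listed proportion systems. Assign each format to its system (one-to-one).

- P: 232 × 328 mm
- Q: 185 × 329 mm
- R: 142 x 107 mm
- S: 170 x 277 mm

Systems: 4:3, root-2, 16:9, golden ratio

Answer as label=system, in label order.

P=root-2, Q=16:9, R=4:3, S=golden ratio

P = 328/232 ≈ 1.414 → root-2 (1.414)
Q = 329/185 ≈ 1.778 → 16:9 (1.778)
R = 142/107 ≈ 1.327 → 4:3 (1.333)
S = 277/170 ≈ 1.629 → golden ratio (1.618)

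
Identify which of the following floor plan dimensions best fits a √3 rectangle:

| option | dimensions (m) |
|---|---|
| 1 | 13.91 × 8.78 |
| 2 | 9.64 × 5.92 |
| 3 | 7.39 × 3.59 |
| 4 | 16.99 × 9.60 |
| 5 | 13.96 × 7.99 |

5

Ratios (long/short): 1 ≈ 1.584; 2 ≈ 1.628; 3 ≈ 2.058; 4 ≈ 1.770; 5 ≈ 1.747.
root-3 ≈ 1.732; option 5 is nearest (Δ 0.015).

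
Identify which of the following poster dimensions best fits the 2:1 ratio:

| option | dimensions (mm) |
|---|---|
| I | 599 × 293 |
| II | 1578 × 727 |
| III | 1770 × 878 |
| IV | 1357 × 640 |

III

Ratios (long/short): I ≈ 2.044; II ≈ 2.171; III ≈ 2.016; IV ≈ 2.120.
2:1 ≈ 2.000; option III is nearest (Δ 0.016).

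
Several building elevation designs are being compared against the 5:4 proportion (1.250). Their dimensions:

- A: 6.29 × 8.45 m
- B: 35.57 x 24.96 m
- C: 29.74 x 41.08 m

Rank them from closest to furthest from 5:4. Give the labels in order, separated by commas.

A, C, B

A: 8.45/6.29 ≈ 1.343 → |1.343 − 1.250| = 0.093
B: 35.57/24.96 ≈ 1.425 → |1.425 − 1.250| = 0.175
C: 41.08/29.74 ≈ 1.381 → |1.381 − 1.250| = 0.131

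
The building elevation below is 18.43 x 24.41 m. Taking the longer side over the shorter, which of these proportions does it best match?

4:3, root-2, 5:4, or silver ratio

4:3

24.41/18.43 ≈ 1.324. Nearest candidates are 4:3 (1.333, off by 0.009) and 5:4 (1.250, off by 0.074).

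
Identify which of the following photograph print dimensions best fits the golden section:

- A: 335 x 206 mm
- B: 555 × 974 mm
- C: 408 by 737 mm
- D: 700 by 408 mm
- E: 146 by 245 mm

Target golden ratio ≈ 1.618.
A: 1.626 (Δ0.008)  B: 1.755 (Δ0.137)  C: 1.806 (Δ0.188)  D: 1.716 (Δ0.098)  E: 1.678 (Δ0.060)

A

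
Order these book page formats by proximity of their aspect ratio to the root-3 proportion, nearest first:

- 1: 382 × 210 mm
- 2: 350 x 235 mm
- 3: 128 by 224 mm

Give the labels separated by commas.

3, 1, 2

Ratios: 1 = 382 / 210 ≈ 1.819; 2 = 350 / 235 ≈ 1.489; 3 = 224 / 128 ≈ 1.750.
|Δ from 1.732|: 1 0.087; 2 0.243; 3 0.018.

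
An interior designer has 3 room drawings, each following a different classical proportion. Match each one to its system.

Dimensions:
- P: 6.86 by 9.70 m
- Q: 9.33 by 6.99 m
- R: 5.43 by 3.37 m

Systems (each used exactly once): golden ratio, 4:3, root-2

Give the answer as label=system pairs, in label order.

P=root-2, Q=4:3, R=golden ratio

P = 9.70/6.86 ≈ 1.414 → root-2 (1.414)
Q = 9.33/6.99 ≈ 1.335 → 4:3 (1.333)
R = 5.43/3.37 ≈ 1.611 → golden ratio (1.618)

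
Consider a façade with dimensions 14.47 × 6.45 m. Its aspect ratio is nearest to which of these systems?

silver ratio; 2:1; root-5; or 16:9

root-5

Ratio = 14.47 / 6.45 ≈ 2.243.
Distances: silver ratio 2.414 (Δ 0.171); 2:1 2.000 (Δ 0.243); root-5 2.236 (Δ 0.007); 16:9 1.778 (Δ 0.465).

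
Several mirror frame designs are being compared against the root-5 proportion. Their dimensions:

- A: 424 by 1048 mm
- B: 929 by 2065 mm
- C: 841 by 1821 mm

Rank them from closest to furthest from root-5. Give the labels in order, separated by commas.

Ratios: A = 1048 / 424 ≈ 2.472; B = 2065 / 929 ≈ 2.223; C = 1821 / 841 ≈ 2.165.
|Δ from 2.236|: A 0.236; B 0.013; C 0.071.

B, C, A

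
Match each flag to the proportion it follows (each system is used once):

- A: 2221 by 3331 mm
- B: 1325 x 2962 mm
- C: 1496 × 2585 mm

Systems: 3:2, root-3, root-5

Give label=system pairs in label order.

A = 3331/2221 ≈ 1.500 → 3:2 (1.500)
B = 2962/1325 ≈ 2.235 → root-5 (2.236)
C = 2585/1496 ≈ 1.728 → root-3 (1.732)

A=3:2, B=root-5, C=root-3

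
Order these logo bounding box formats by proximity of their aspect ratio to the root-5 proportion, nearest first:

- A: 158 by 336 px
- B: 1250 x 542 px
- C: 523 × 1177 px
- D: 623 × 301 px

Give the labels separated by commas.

A: 336/158 ≈ 2.127 → |2.127 − 2.236| = 0.109
B: 1250/542 ≈ 2.306 → |2.306 − 2.236| = 0.070
C: 1177/523 ≈ 2.250 → |2.250 − 2.236| = 0.014
D: 623/301 ≈ 2.070 → |2.070 − 2.236| = 0.166

C, B, A, D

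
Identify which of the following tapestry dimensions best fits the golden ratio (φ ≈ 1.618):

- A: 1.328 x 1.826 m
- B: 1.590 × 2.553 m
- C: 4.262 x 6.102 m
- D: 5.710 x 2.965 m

Ratios (long/short): A ≈ 1.375; B ≈ 1.606; C ≈ 1.432; D ≈ 1.926.
golden ratio ≈ 1.618; option B is nearest (Δ 0.012).

B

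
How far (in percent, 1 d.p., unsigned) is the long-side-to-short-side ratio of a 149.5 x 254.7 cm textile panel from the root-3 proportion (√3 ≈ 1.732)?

Ratio = 254.7 / 149.5 ≈ 1.7037.
Ideal root-3 ≈ 1.7321. |1.7037 − 1.7321| / 1.7321 ≈ 1.64% → 1.6%.

1.6%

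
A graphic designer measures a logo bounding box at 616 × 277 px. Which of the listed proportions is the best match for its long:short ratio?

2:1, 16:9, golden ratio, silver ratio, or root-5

root-5

Ratio = 616 / 277 ≈ 2.224.
Distances: 2:1 2.000 (Δ 0.224); 16:9 1.778 (Δ 0.446); golden ratio 1.618 (Δ 0.606); silver ratio 2.414 (Δ 0.190); root-5 2.236 (Δ 0.012).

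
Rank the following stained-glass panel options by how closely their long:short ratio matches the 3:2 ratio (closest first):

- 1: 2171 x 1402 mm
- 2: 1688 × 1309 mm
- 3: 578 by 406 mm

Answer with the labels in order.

1: 2171/1402 ≈ 1.549 → |1.549 − 1.500| = 0.049
2: 1688/1309 ≈ 1.290 → |1.290 − 1.500| = 0.210
3: 578/406 ≈ 1.424 → |1.424 − 1.500| = 0.076

1, 3, 2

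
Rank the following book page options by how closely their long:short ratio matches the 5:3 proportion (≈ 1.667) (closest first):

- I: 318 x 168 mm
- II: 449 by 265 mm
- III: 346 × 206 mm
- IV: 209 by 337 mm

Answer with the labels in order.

III, II, IV, I

Ratios: I = 318 / 168 ≈ 1.893; II = 449 / 265 ≈ 1.694; III = 346 / 206 ≈ 1.680; IV = 337 / 209 ≈ 1.612.
|Δ from 1.667|: I 0.226; II 0.027; III 0.013; IV 0.055.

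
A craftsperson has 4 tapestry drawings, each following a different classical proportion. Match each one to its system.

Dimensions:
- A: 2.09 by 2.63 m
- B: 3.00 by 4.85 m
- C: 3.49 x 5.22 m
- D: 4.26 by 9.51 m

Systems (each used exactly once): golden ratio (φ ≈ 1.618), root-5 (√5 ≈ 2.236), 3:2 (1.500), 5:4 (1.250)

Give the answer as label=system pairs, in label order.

Ratios: A ≈ 1.258; B ≈ 1.617; C ≈ 1.496; D ≈ 2.232.
Targets: golden ratio ≈ 1.618; root-5 ≈ 2.236; 3:2 ≈ 1.500; 5:4 ≈ 1.250.

A=5:4, B=golden ratio, C=3:2, D=root-5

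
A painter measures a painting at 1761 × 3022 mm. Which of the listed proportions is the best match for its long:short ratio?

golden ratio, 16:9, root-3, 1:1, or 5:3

Ratio = 3022 / 1761 ≈ 1.716.
Distances: golden ratio 1.618 (Δ 0.098); 16:9 1.778 (Δ 0.062); root-3 1.732 (Δ 0.016); 1:1 1.000 (Δ 0.716); 5:3 1.667 (Δ 0.049).

root-3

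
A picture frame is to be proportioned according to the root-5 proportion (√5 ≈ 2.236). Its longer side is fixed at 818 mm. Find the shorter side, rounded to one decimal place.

root-5 ≈ 2.23607.
Shorter side = 818 ÷ 2.23607 ≈ 365.820 → 365.8 mm.

365.8 mm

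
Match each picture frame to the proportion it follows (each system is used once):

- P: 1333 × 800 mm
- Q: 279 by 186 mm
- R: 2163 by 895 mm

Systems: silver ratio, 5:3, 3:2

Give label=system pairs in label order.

Ratios: P ≈ 1.666; Q ≈ 1.500; R ≈ 2.417.
Targets: silver ratio ≈ 2.414; 5:3 ≈ 1.667; 3:2 ≈ 1.500.

P=5:3, Q=3:2, R=silver ratio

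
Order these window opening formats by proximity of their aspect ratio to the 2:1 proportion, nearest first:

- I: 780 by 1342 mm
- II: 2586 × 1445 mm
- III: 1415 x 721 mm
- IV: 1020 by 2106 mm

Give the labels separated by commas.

I: 1342/780 ≈ 1.721 → |1.721 − 2.000| = 0.279
II: 2586/1445 ≈ 1.790 → |1.790 − 2.000| = 0.210
III: 1415/721 ≈ 1.963 → |1.963 − 2.000| = 0.037
IV: 2106/1020 ≈ 2.065 → |2.065 − 2.000| = 0.065

III, IV, II, I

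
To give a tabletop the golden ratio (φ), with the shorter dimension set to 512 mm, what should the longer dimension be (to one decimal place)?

golden ratio ≈ 1.61803.
Longer side = 512 × 1.61803 ≈ 828.431 → 828.4 mm.

828.4 mm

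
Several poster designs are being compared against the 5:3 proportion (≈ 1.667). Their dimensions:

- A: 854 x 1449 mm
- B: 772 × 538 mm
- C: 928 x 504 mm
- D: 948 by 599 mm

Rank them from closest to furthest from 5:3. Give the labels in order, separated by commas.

A, D, C, B

A: 1449/854 ≈ 1.697 → |1.697 − 1.667| = 0.030
B: 772/538 ≈ 1.435 → |1.435 − 1.667| = 0.232
C: 928/504 ≈ 1.841 → |1.841 − 1.667| = 0.174
D: 948/599 ≈ 1.583 → |1.583 − 1.667| = 0.084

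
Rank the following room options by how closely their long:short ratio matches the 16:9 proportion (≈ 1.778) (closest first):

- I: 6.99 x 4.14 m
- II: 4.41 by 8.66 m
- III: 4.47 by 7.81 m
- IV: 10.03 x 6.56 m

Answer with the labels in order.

III, I, II, IV

I: 6.99/4.14 ≈ 1.688 → |1.688 − 1.778| = 0.090
II: 8.66/4.41 ≈ 1.964 → |1.964 − 1.778| = 0.186
III: 7.81/4.47 ≈ 1.747 → |1.747 − 1.778| = 0.031
IV: 10.03/6.56 ≈ 1.529 → |1.529 − 1.778| = 0.249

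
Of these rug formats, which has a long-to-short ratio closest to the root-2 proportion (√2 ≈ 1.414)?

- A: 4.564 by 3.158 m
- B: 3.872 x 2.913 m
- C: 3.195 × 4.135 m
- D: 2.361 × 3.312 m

D

Ratios (long/short): A ≈ 1.445; B ≈ 1.329; C ≈ 1.294; D ≈ 1.403.
root-2 ≈ 1.414; option D is nearest (Δ 0.011).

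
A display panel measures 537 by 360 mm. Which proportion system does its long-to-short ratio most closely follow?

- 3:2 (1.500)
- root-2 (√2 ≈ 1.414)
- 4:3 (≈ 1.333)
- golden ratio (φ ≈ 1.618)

3:2

537/360 ≈ 1.492. Nearest candidates are 3:2 (1.500, off by 0.008) and root-2 (1.414, off by 0.078).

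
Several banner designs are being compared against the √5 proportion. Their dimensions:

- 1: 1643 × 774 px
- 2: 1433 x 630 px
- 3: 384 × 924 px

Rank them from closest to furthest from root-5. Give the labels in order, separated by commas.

Ratios: 1 = 1643 / 774 ≈ 2.123; 2 = 1433 / 630 ≈ 2.275; 3 = 924 / 384 ≈ 2.406.
|Δ from 2.236|: 1 0.113; 2 0.039; 3 0.170.

2, 1, 3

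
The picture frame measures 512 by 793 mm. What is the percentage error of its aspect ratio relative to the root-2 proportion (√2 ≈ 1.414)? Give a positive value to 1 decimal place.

Ratio = 793 / 512 ≈ 1.5488.
Ideal root-2 ≈ 1.4142. |1.5488 − 1.4142| / 1.4142 ≈ 9.52% → 9.5%.

9.5%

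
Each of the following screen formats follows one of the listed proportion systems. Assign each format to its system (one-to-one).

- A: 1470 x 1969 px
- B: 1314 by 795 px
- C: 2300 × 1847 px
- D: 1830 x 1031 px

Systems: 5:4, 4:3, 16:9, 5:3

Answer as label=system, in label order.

Ratios: A ≈ 1.339; B ≈ 1.653; C ≈ 1.245; D ≈ 1.775.
Targets: 5:4 ≈ 1.250; 4:3 ≈ 1.333; 16:9 ≈ 1.778; 5:3 ≈ 1.667.

A=4:3, B=5:3, C=5:4, D=16:9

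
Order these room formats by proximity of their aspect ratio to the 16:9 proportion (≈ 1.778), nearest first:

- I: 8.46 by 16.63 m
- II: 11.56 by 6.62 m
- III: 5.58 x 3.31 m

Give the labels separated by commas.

I: 16.63/8.46 ≈ 1.966 → |1.966 − 1.778| = 0.188
II: 11.56/6.62 ≈ 1.746 → |1.746 − 1.778| = 0.032
III: 5.58/3.31 ≈ 1.686 → |1.686 − 1.778| = 0.092

II, III, I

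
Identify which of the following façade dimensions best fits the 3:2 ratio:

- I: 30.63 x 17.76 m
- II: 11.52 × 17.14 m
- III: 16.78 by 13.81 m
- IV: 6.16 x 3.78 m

II

Target 3:2 ≈ 1.500.
I: 1.725 (Δ0.225)  II: 1.488 (Δ0.012)  III: 1.215 (Δ0.285)  IV: 1.630 (Δ0.130)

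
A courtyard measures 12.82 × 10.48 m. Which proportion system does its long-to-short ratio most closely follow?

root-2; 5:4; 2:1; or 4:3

12.82/10.48 ≈ 1.223. Nearest candidates are 5:4 (1.250, off by 0.027) and 4:3 (1.333, off by 0.110).

5:4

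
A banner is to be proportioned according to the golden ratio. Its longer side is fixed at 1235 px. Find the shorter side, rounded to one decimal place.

763.3 px

golden ratio ≈ 1.61803.
Shorter side = 1235 ÷ 1.61803 ≈ 763.274 → 763.3 px.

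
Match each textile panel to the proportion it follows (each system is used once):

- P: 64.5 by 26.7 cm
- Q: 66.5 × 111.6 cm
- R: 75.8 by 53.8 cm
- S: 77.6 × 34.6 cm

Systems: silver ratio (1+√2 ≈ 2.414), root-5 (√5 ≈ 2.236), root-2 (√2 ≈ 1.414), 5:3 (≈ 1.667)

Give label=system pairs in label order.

P=silver ratio, Q=5:3, R=root-2, S=root-5

P = 64.5/26.7 ≈ 2.416 → silver ratio (2.414)
Q = 111.6/66.5 ≈ 1.678 → 5:3 (1.667)
R = 75.8/53.8 ≈ 1.409 → root-2 (1.414)
S = 77.6/34.6 ≈ 2.243 → root-5 (2.236)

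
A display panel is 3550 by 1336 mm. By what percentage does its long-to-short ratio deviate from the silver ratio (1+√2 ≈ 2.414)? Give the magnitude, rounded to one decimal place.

10.1%

Ratio = 3550 / 1336 ≈ 2.6572.
Ideal silver ratio ≈ 2.4142. |2.6572 − 2.4142| / 2.4142 ≈ 10.07% → 10.1%.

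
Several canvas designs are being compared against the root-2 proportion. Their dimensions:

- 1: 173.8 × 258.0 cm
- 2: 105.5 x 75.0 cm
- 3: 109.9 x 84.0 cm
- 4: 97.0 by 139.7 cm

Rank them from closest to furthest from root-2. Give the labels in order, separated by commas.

2, 4, 1, 3

1: 258.0/173.8 ≈ 1.484 → |1.484 − 1.414| = 0.070
2: 105.5/75.0 ≈ 1.407 → |1.407 − 1.414| = 0.007
3: 109.9/84.0 ≈ 1.308 → |1.308 − 1.414| = 0.106
4: 139.7/97.0 ≈ 1.440 → |1.440 − 1.414| = 0.026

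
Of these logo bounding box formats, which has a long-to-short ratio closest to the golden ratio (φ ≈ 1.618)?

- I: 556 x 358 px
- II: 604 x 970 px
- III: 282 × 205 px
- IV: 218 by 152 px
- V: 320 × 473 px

Target golden ratio ≈ 1.618.
I: 1.553 (Δ0.065)  II: 1.606 (Δ0.012)  III: 1.376 (Δ0.242)  IV: 1.434 (Δ0.184)  V: 1.478 (Δ0.140)

II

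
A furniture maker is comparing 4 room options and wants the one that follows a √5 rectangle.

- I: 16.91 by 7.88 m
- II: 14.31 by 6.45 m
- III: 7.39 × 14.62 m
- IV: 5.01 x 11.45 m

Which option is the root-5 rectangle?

II

Ratios (long/short): I ≈ 2.146; II ≈ 2.219; III ≈ 1.978; IV ≈ 2.285.
root-5 ≈ 2.236; option II is nearest (Δ 0.017).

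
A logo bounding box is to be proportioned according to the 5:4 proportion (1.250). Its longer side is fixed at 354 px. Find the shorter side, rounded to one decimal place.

283.2 px

5:4 = 1.25000.
Shorter side = 354 ÷ 1.25000 ≈ 283.200 → 283.2 px.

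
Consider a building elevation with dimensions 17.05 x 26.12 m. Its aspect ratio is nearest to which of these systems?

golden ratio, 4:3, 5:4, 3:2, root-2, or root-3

26.12/17.05 ≈ 1.532. Nearest candidates are 3:2 (1.500, off by 0.032) and golden ratio (1.618, off by 0.086).

3:2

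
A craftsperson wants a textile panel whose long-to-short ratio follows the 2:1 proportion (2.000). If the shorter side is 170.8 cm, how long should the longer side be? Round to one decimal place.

2:1 = 2.00000.
Longer side = 170.8 × 2.00000 ≈ 341.600 → 341.6 cm.

341.6 cm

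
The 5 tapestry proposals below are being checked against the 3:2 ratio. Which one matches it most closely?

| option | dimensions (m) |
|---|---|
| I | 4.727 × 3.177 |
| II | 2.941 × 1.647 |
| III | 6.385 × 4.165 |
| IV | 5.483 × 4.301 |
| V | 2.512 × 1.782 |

I

Ratios (long/short): I ≈ 1.488; II ≈ 1.786; III ≈ 1.533; IV ≈ 1.275; V ≈ 1.410.
3:2 ≈ 1.500; option I is nearest (Δ 0.012).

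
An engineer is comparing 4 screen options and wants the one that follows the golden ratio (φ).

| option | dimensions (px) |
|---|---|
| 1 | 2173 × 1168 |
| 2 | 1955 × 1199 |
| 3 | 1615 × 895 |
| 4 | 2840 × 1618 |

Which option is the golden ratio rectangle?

2

Ratios (long/short): 1 ≈ 1.860; 2 ≈ 1.631; 3 ≈ 1.804; 4 ≈ 1.755.
golden ratio ≈ 1.618; option 2 is nearest (Δ 0.013).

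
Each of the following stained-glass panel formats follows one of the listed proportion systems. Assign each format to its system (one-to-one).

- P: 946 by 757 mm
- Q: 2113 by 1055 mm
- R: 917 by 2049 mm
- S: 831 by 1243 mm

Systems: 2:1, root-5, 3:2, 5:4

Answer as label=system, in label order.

P=5:4, Q=2:1, R=root-5, S=3:2

P = 946/757 ≈ 1.250 → 5:4 (1.250)
Q = 2113/1055 ≈ 2.003 → 2:1 (2.000)
R = 2049/917 ≈ 2.234 → root-5 (2.236)
S = 1243/831 ≈ 1.496 → 3:2 (1.500)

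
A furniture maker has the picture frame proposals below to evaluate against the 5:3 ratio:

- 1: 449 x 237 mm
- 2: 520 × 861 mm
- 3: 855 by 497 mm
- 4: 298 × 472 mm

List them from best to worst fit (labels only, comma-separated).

2, 3, 4, 1

Ratios: 1 = 449 / 237 ≈ 1.895; 2 = 861 / 520 ≈ 1.656; 3 = 855 / 497 ≈ 1.720; 4 = 472 / 298 ≈ 1.584.
|Δ from 1.667|: 1 0.228; 2 0.011; 3 0.053; 4 0.083.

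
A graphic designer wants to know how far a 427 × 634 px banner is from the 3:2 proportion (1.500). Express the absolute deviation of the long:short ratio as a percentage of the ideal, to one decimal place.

Ratio = 634 / 427 ≈ 1.4848.
Ideal 3:2 = 1.5000. |1.4848 − 1.5000| / 1.5000 ≈ 1.01% → 1.0%.

1.0%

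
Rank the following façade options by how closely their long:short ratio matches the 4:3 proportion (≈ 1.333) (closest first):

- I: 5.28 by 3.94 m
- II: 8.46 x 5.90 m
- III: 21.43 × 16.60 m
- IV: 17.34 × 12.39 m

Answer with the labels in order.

I: 5.28/3.94 ≈ 1.340 → |1.340 − 1.333| = 0.007
II: 8.46/5.90 ≈ 1.434 → |1.434 − 1.333| = 0.101
III: 21.43/16.60 ≈ 1.291 → |1.291 − 1.333| = 0.042
IV: 17.34/12.39 ≈ 1.400 → |1.400 − 1.333| = 0.067

I, III, IV, II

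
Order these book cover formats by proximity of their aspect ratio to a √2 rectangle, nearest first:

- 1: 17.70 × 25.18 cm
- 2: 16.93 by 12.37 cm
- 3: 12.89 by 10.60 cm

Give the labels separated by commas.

Ratios: 1 = 25.18 / 17.70 ≈ 1.423; 2 = 16.93 / 12.37 ≈ 1.369; 3 = 12.89 / 10.60 ≈ 1.216.
|Δ from 1.414|: 1 0.009; 2 0.045; 3 0.198.

1, 2, 3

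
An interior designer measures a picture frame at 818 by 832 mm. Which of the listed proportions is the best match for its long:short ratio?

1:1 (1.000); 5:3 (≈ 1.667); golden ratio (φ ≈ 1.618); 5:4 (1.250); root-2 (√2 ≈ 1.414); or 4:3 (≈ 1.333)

1:1

832/818 ≈ 1.017. Nearest candidates are 1:1 (1.000, off by 0.017) and 5:4 (1.250, off by 0.233).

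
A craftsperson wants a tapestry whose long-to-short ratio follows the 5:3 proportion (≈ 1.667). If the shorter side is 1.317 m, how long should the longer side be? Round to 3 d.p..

2.195 m

5:3 ≈ 1.66667.
Longer side = 1.317 × 1.66667 ≈ 2.19500 → 2.195 m.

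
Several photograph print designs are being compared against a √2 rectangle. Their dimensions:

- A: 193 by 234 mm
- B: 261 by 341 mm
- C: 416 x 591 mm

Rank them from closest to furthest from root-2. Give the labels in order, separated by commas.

Ratios: A = 234 / 193 ≈ 1.212; B = 341 / 261 ≈ 1.307; C = 591 / 416 ≈ 1.421.
|Δ from 1.414|: A 0.202; B 0.107; C 0.007.

C, B, A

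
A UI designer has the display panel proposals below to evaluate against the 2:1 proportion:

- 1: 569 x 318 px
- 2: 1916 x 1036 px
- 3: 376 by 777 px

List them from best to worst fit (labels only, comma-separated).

3, 2, 1

1: 569/318 ≈ 1.789 → |1.789 − 2.000| = 0.211
2: 1916/1036 ≈ 1.849 → |1.849 − 2.000| = 0.151
3: 777/376 ≈ 2.066 → |2.066 − 2.000| = 0.066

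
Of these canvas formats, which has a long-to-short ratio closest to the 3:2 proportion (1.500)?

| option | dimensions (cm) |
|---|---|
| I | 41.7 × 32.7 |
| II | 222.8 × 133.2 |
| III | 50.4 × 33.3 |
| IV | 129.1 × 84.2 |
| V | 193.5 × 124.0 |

Ratios (long/short): I ≈ 1.275; II ≈ 1.673; III ≈ 1.514; IV ≈ 1.533; V ≈ 1.560.
3:2 ≈ 1.500; option III is nearest (Δ 0.014).

III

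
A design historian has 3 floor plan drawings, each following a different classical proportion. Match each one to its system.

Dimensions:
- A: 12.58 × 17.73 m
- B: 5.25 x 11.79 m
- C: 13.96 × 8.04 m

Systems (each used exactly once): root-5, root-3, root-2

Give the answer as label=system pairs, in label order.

Ratios: A ≈ 1.409; B ≈ 2.246; C ≈ 1.736.
Targets: root-5 ≈ 2.236; root-3 ≈ 1.732; root-2 ≈ 1.414.

A=root-2, B=root-5, C=root-3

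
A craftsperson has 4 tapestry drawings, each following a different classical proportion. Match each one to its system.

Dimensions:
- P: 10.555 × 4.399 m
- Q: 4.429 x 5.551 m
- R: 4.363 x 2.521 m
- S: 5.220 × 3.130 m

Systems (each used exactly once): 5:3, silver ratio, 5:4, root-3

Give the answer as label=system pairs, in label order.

Ratios: P ≈ 2.399; Q ≈ 1.253; R ≈ 1.731; S ≈ 1.668.
Targets: 5:3 ≈ 1.667; silver ratio ≈ 2.414; 5:4 ≈ 1.250; root-3 ≈ 1.732.

P=silver ratio, Q=5:4, R=root-3, S=5:3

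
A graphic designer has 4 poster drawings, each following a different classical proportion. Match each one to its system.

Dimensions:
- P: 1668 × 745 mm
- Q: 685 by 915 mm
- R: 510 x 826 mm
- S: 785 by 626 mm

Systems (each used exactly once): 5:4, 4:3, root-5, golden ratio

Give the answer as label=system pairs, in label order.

P = 1668/745 ≈ 2.239 → root-5 (2.236)
Q = 915/685 ≈ 1.336 → 4:3 (1.333)
R = 826/510 ≈ 1.620 → golden ratio (1.618)
S = 785/626 ≈ 1.254 → 5:4 (1.250)

P=root-5, Q=4:3, R=golden ratio, S=5:4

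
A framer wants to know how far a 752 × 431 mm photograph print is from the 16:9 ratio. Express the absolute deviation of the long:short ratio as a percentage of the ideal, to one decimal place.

1.9%

Ratio = 752 / 431 ≈ 1.7448.
Ideal 16:9 ≈ 1.7778. |1.7448 − 1.7778| / 1.7778 ≈ 1.86% → 1.9%.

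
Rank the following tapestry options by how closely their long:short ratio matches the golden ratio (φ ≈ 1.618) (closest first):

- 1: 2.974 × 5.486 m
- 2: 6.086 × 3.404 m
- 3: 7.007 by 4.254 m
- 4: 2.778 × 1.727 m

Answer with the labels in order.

4, 3, 2, 1

Ratios: 1 = 5.486 / 2.974 ≈ 1.845; 2 = 6.086 / 3.404 ≈ 1.788; 3 = 7.007 / 4.254 ≈ 1.647; 4 = 2.778 / 1.727 ≈ 1.609.
|Δ from 1.618|: 1 0.227; 2 0.170; 3 0.029; 4 0.009.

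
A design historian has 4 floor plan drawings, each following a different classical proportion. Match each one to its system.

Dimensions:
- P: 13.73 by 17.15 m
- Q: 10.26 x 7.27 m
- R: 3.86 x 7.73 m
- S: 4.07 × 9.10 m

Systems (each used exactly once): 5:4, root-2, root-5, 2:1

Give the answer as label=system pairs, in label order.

P = 17.15/13.73 ≈ 1.249 → 5:4 (1.250)
Q = 10.26/7.27 ≈ 1.411 → root-2 (1.414)
R = 7.73/3.86 ≈ 2.003 → 2:1 (2.000)
S = 9.10/4.07 ≈ 2.236 → root-5 (2.236)

P=5:4, Q=root-2, R=2:1, S=root-5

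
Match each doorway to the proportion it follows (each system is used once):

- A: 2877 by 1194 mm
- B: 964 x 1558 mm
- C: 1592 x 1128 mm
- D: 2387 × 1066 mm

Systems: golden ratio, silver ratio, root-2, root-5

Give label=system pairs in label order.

A=silver ratio, B=golden ratio, C=root-2, D=root-5

A = 2877/1194 ≈ 2.410 → silver ratio (2.414)
B = 1558/964 ≈ 1.616 → golden ratio (1.618)
C = 1592/1128 ≈ 1.411 → root-2 (1.414)
D = 2387/1066 ≈ 2.239 → root-5 (2.236)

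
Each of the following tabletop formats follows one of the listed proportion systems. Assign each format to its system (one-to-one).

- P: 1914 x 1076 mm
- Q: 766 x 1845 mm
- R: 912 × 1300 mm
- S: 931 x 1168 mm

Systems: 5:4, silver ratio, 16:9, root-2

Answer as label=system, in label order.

P=16:9, Q=silver ratio, R=root-2, S=5:4

Ratios: P ≈ 1.779; Q ≈ 2.409; R ≈ 1.425; S ≈ 1.255.
Targets: 5:4 ≈ 1.250; silver ratio ≈ 2.414; 16:9 ≈ 1.778; root-2 ≈ 1.414.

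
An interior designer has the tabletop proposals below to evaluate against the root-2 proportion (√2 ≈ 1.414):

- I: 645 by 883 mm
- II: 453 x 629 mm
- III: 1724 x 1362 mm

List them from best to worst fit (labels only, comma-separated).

II, I, III

I: 883/645 ≈ 1.369 → |1.369 − 1.414| = 0.045
II: 629/453 ≈ 1.389 → |1.389 − 1.414| = 0.025
III: 1724/1362 ≈ 1.266 → |1.266 − 1.414| = 0.148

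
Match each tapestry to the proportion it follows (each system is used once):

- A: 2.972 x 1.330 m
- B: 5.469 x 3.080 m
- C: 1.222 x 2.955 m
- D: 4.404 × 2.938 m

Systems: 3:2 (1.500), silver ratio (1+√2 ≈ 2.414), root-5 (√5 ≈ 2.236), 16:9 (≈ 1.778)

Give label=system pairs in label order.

Ratios: A ≈ 2.235; B ≈ 1.776; C ≈ 2.418; D ≈ 1.499.
Targets: 3:2 ≈ 1.500; silver ratio ≈ 2.414; root-5 ≈ 2.236; 16:9 ≈ 1.778.

A=root-5, B=16:9, C=silver ratio, D=3:2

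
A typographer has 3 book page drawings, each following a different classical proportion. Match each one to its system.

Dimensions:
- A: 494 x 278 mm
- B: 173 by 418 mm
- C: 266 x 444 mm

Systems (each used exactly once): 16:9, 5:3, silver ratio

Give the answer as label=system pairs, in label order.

A = 494/278 ≈ 1.777 → 16:9 (1.778)
B = 418/173 ≈ 2.416 → silver ratio (2.414)
C = 444/266 ≈ 1.669 → 5:3 (1.667)

A=16:9, B=silver ratio, C=5:3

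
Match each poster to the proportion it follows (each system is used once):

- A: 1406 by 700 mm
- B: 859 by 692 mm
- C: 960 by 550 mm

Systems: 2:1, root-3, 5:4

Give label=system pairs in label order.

A=2:1, B=5:4, C=root-3

Ratios: A ≈ 2.009; B ≈ 1.241; C ≈ 1.745.
Targets: 2:1 ≈ 2.000; root-3 ≈ 1.732; 5:4 ≈ 1.250.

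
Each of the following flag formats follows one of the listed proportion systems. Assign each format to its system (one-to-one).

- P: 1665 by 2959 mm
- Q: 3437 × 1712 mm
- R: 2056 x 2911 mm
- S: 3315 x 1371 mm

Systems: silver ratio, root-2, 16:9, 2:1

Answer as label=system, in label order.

Ratios: P ≈ 1.777; Q ≈ 2.008; R ≈ 1.416; S ≈ 2.418.
Targets: silver ratio ≈ 2.414; root-2 ≈ 1.414; 16:9 ≈ 1.778; 2:1 ≈ 2.000.

P=16:9, Q=2:1, R=root-2, S=silver ratio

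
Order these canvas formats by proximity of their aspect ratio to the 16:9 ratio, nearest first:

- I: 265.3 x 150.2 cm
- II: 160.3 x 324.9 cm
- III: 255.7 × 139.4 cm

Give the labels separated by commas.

I, III, II

I: 265.3/150.2 ≈ 1.766 → |1.766 − 1.778| = 0.012
II: 324.9/160.3 ≈ 2.027 → |2.027 − 1.778| = 0.249
III: 255.7/139.4 ≈ 1.834 → |1.834 − 1.778| = 0.056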